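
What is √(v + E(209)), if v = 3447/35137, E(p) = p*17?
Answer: 2*√1096671518374/35137 ≈ 59.608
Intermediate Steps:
E(p) = 17*p
v = 3447/35137 (v = 3447*(1/35137) = 3447/35137 ≈ 0.098102)
√(v + E(209)) = √(3447/35137 + 17*209) = √(3447/35137 + 3553) = √(124845208/35137) = 2*√1096671518374/35137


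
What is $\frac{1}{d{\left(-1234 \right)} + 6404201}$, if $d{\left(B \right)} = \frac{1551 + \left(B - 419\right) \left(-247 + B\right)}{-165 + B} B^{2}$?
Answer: $- \frac{1399}{3721250621665} \approx -3.7595 \cdot 10^{-10}$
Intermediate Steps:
$d{\left(B \right)} = \frac{B^{2} \left(1551 + \left(-419 + B\right) \left(-247 + B\right)\right)}{-165 + B}$ ($d{\left(B \right)} = \frac{1551 + \left(-419 + B\right) \left(-247 + B\right)}{-165 + B} B^{2} = \frac{B^{2} \left(1551 + \left(-419 + B\right) \left(-247 + B\right)\right)}{-165 + B}$)
$\frac{1}{d{\left(-1234 \right)} + 6404201} = \frac{1}{\frac{\left(-1234\right)^{2} \left(105044 + \left(-1234\right)^{2} - -821844\right)}{-165 - 1234} + 6404201} = \frac{1}{\frac{1522756 \left(105044 + 1522756 + 821844\right)}{-1399} + 6404201} = \frac{1}{1522756 \left(- \frac{1}{1399}\right) 2449644 + 6404201} = \frac{1}{- \frac{3730210098864}{1399} + 6404201} = \frac{1}{- \frac{3721250621665}{1399}} = - \frac{1399}{3721250621665}$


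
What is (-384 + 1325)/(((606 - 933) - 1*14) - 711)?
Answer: -941/1052 ≈ -0.89449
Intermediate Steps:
(-384 + 1325)/(((606 - 933) - 1*14) - 711) = 941/((-327 - 14) - 711) = 941/(-341 - 711) = 941/(-1052) = 941*(-1/1052) = -941/1052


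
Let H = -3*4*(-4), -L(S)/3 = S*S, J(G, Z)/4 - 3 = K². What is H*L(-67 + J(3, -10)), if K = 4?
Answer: -11664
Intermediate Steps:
J(G, Z) = 76 (J(G, Z) = 12 + 4*4² = 12 + 4*16 = 12 + 64 = 76)
L(S) = -3*S² (L(S) = -3*S*S = -3*S²)
H = 48 (H = -12*(-4) = 48)
H*L(-67 + J(3, -10)) = 48*(-3*(-67 + 76)²) = 48*(-3*9²) = 48*(-3*81) = 48*(-243) = -11664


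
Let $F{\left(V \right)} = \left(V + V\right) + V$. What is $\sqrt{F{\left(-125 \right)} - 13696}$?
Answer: $i \sqrt{14071} \approx 118.62 i$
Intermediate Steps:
$F{\left(V \right)} = 3 V$ ($F{\left(V \right)} = 2 V + V = 3 V$)
$\sqrt{F{\left(-125 \right)} - 13696} = \sqrt{3 \left(-125\right) - 13696} = \sqrt{-375 - 13696} = \sqrt{-14071} = i \sqrt{14071}$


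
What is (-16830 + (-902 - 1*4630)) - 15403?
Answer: -37765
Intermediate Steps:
(-16830 + (-902 - 1*4630)) - 15403 = (-16830 + (-902 - 4630)) - 15403 = (-16830 - 5532) - 15403 = -22362 - 15403 = -37765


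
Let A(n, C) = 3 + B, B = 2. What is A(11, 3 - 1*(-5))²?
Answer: 25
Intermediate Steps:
A(n, C) = 5 (A(n, C) = 3 + 2 = 5)
A(11, 3 - 1*(-5))² = 5² = 25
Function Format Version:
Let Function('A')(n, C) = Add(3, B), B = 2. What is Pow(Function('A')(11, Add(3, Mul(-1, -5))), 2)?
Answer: 25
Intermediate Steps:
Function('A')(n, C) = 5 (Function('A')(n, C) = Add(3, 2) = 5)
Pow(Function('A')(11, Add(3, Mul(-1, -5))), 2) = Pow(5, 2) = 25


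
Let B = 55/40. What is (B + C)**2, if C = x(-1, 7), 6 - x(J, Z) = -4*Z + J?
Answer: 84681/64 ≈ 1323.1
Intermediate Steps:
x(J, Z) = 6 - J + 4*Z (x(J, Z) = 6 - (-4*Z + J) = 6 - (J - 4*Z) = 6 + (-J + 4*Z) = 6 - J + 4*Z)
C = 35 (C = 6 - 1*(-1) + 4*7 = 6 + 1 + 28 = 35)
B = 11/8 (B = 55*(1/40) = 11/8 ≈ 1.3750)
(B + C)**2 = (11/8 + 35)**2 = (291/8)**2 = 84681/64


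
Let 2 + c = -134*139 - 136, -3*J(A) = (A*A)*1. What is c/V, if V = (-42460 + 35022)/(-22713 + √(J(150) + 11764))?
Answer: -213093366/3719 + 18764*√1066/3719 ≈ -57134.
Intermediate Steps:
J(A) = -A²/3 (J(A) = -A*A/3 = -A²/3)
V = -7438/(-22713 + 2*√1066) (V = (-42460 + 35022)/(-22713 + √(-⅓*150² + 11764)) = -7438/(-22713 + √(-⅓*22500 + 11764)) = -7438/(-22713 + √(-7500 + 11764)) = -7438/(-22713 + √4264) = -7438/(-22713 + 2*√1066) ≈ 0.32842)
c = -18764 (c = -2 + (-134*139 - 136) = -2 + (-18626 - 136) = -2 - 18762 = -18764)
c/V = -18764/(168939294/515876105 + 14876*√1066/515876105)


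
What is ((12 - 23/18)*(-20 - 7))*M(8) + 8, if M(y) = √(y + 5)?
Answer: 8 - 579*√13/2 ≈ -1035.8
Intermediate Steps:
M(y) = √(5 + y)
((12 - 23/18)*(-20 - 7))*M(8) + 8 = ((12 - 23/18)*(-20 - 7))*√(5 + 8) + 8 = ((12 - 23*1/18)*(-27))*√13 + 8 = ((12 - 23/18)*(-27))*√13 + 8 = ((193/18)*(-27))*√13 + 8 = -579*√13/2 + 8 = 8 - 579*√13/2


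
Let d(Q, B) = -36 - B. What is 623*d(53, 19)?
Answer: -34265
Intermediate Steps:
623*d(53, 19) = 623*(-36 - 1*19) = 623*(-36 - 19) = 623*(-55) = -34265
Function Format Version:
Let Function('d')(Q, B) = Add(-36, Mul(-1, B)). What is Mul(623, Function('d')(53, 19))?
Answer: -34265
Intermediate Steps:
Mul(623, Function('d')(53, 19)) = Mul(623, Add(-36, Mul(-1, 19))) = Mul(623, Add(-36, -19)) = Mul(623, -55) = -34265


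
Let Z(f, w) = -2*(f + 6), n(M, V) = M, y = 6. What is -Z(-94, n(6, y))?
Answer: -176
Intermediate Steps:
Z(f, w) = -12 - 2*f (Z(f, w) = -2*(6 + f) = -12 - 2*f)
-Z(-94, n(6, y)) = -(-12 - 2*(-94)) = -(-12 + 188) = -1*176 = -176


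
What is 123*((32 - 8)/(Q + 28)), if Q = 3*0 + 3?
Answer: 2952/31 ≈ 95.226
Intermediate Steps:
Q = 3 (Q = 0 + 3 = 3)
123*((32 - 8)/(Q + 28)) = 123*((32 - 8)/(3 + 28)) = 123*(24/31) = 2952/31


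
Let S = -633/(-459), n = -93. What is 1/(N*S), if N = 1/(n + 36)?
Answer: -8721/211 ≈ -41.332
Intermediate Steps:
N = -1/57 (N = 1/(-93 + 36) = 1/(-57) = -1/57 ≈ -0.017544)
S = 211/153 (S = -633*(-1/459) = 211/153 ≈ 1.3791)
1/(N*S) = 1/(-1/57*211/153) = 1/(-211/8721) = -8721/211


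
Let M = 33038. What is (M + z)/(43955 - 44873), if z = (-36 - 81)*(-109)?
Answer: -45791/918 ≈ -49.881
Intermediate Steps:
z = 12753 (z = -117*(-109) = 12753)
(M + z)/(43955 - 44873) = (33038 + 12753)/(43955 - 44873) = 45791/(-918) = 45791*(-1/918) = -45791/918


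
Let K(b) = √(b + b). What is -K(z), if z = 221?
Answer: -√442 ≈ -21.024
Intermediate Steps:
K(b) = √2*√b (K(b) = √(2*b) = √2*√b)
-K(z) = -√2*√221 = -√442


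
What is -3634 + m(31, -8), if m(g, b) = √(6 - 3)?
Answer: -3634 + √3 ≈ -3632.3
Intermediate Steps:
m(g, b) = √3
-3634 + m(31, -8) = -3634 + √3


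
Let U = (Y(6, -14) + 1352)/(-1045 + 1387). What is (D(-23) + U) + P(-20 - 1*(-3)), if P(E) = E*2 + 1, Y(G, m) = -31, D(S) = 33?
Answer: 1321/342 ≈ 3.8626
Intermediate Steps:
P(E) = 1 + 2*E (P(E) = 2*E + 1 = 1 + 2*E)
U = 1321/342 (U = (-31 + 1352)/(-1045 + 1387) = 1321/342 ≈ 3.8626)
(D(-23) + U) + P(-20 - 1*(-3)) = (33 + 1321/342) + (1 + 2*(-20 - 1*(-3))) = 12607/342 + (1 + 2*(-20 + 3)) = 12607/342 + (1 + 2*(-17)) = 12607/342 + (1 - 34) = 12607/342 - 33 = 1321/342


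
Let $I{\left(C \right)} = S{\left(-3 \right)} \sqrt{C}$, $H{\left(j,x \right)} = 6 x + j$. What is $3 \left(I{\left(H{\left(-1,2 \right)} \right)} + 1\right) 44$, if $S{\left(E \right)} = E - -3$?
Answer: $132$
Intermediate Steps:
$S{\left(E \right)} = 3 + E$ ($S{\left(E \right)} = E + 3 = 3 + E$)
$H{\left(j,x \right)} = j + 6 x$
$I{\left(C \right)} = 0$ ($I{\left(C \right)} = \left(3 - 3\right) \sqrt{C} = 0 \sqrt{C} = 0$)
$3 \left(I{\left(H{\left(-1,2 \right)} \right)} + 1\right) 44 = 3 \left(0 + 1\right) 44 = 3 \cdot 1 \cdot 44 = 3 \cdot 44 = 132$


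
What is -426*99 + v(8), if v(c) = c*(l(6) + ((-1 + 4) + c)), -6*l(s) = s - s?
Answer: -42086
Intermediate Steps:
l(s) = 0 (l(s) = -(s - s)/6 = -⅙*0 = 0)
v(c) = c*(3 + c) (v(c) = c*(0 + ((-1 + 4) + c)) = c*(0 + (3 + c)) = c*(3 + c))
-426*99 + v(8) = -426*99 + 8*(3 + 8) = -42174 + 8*11 = -42174 + 88 = -42086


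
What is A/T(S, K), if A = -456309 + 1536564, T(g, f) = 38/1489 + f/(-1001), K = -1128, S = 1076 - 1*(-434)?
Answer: 322021638939/343526 ≈ 9.3740e+5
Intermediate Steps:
S = 1510 (S = 1076 + 434 = 1510)
T(g, f) = 38/1489 - f/1001 (T(g, f) = 38*(1/1489) + f*(-1/1001) = 38/1489 - f/1001)
A = 1080255
A/T(S, K) = 1080255/(38/1489 - 1/1001*(-1128)) = 1080255/(38/1489 + 1128/1001) = 1080255/(1717630/1490489) = 1080255*(1490489/1717630) = 322021638939/343526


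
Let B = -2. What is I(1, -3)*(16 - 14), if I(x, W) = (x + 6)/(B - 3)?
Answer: -14/5 ≈ -2.8000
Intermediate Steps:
I(x, W) = -6/5 - x/5 (I(x, W) = (x + 6)/(-2 - 3) = (6 + x)/(-5) = (6 + x)*(-⅕) = -6/5 - x/5)
I(1, -3)*(16 - 14) = (-6/5 - ⅕*1)*(16 - 14) = (-6/5 - ⅕)*2 = -7/5*2 = -14/5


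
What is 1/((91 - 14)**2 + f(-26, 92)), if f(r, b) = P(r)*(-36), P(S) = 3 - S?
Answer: 1/4885 ≈ 0.00020471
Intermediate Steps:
f(r, b) = -108 + 36*r (f(r, b) = (3 - r)*(-36) = -108 + 36*r)
1/((91 - 14)**2 + f(-26, 92)) = 1/((91 - 14)**2 + (-108 + 36*(-26))) = 1/(77**2 + (-108 - 936)) = 1/(5929 - 1044) = 1/4885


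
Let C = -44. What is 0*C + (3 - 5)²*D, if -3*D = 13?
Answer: -52/3 ≈ -17.333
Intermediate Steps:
D = -13/3 (D = -⅓*13 = -13/3 ≈ -4.3333)
0*C + (3 - 5)²*D = 0*(-44) + (3 - 5)²*(-13/3) = 0 + (-2)²*(-13/3) = 0 + 4*(-13/3) = 0 - 52/3 = -52/3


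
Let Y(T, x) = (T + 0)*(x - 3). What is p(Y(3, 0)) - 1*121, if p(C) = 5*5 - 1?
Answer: -97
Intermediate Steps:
Y(T, x) = T*(-3 + x)
p(C) = 24 (p(C) = 25 - 1 = 24)
p(Y(3, 0)) - 1*121 = 24 - 1*121 = 24 - 121 = -97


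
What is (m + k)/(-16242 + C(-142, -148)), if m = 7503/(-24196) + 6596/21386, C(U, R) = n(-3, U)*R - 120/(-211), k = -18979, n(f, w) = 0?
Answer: 20315559420063/17385201183176 ≈ 1.1686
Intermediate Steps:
C(U, R) = 120/211 (C(U, R) = 0*R - 120/(-211) = 0 - 120*(-1/211) = 0 + 120/211 = 120/211)
m = -25363/15219284 (m = 7503*(-1/24196) + 6596*(1/21386) = -7503/24196 + 194/629 = -25363/15219284 ≈ -0.0016665)
(m + k)/(-16242 + C(-142, -148)) = (-25363/15219284 - 18979)/(-16242 + 120/211) = -288846816399/(15219284*(-3426942/211)) = -288846816399/15219284*(-211/3426942) = 20315559420063/17385201183176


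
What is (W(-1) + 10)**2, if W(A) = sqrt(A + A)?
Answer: (10 + I*sqrt(2))**2 ≈ 98.0 + 28.284*I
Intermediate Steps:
W(A) = sqrt(2)*sqrt(A) (W(A) = sqrt(2*A) = sqrt(2)*sqrt(A))
(W(-1) + 10)**2 = (sqrt(2)*sqrt(-1) + 10)**2 = (sqrt(2)*I + 10)**2 = (I*sqrt(2) + 10)**2 = (10 + I*sqrt(2))**2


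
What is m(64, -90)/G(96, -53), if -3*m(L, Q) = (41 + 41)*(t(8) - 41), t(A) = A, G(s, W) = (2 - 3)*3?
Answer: -902/3 ≈ -300.67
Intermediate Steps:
G(s, W) = -3 (G(s, W) = -1*3 = -3)
m(L, Q) = 902 (m(L, Q) = -(41 + 41)*(8 - 41)/3 = -82*(-33)/3 = -⅓*(-2706) = 902)
m(64, -90)/G(96, -53) = 902/(-3) = 902*(-⅓) = -902/3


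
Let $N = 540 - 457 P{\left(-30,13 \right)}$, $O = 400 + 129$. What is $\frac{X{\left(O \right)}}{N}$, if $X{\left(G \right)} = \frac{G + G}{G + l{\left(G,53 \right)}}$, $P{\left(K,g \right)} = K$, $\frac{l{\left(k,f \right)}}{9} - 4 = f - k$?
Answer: $- \frac{529}{26497875} \approx -1.9964 \cdot 10^{-5}$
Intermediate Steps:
$l{\left(k,f \right)} = 36 - 9 k + 9 f$ ($l{\left(k,f \right)} = 36 + 9 \left(f - k\right) = 36 + \left(- 9 k + 9 f\right) = 36 - 9 k + 9 f$)
$O = 529$
$X{\left(G \right)} = \frac{2 G}{513 - 8 G}$ ($X{\left(G \right)} = \frac{G + G}{G + \left(36 - 9 G + 9 \cdot 53\right)} = \frac{2 G}{G + \left(36 - 9 G + 477\right)} = \frac{2 G}{G - \left(-513 + 9 G\right)} = \frac{2 G}{513 - 8 G}$)
$N = 14250$ ($N = 540 - -13710 = 540 + 13710 = 14250$)
$\frac{X{\left(O \right)}}{N} = \frac{\left(-2\right) 529 \frac{1}{-513 + 8 \cdot 529}}{14250} = \left(-2\right) 529 \frac{1}{-513 + 4232} \cdot \frac{1}{14250} = \left(-2\right) 529 \cdot \frac{1}{3719} \cdot \frac{1}{14250} = \left(- \frac{1058}{3719}\right) \frac{1}{14250} = - \frac{529}{26497875}$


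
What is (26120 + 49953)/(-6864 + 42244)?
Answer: 76073/35380 ≈ 2.1502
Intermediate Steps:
(26120 + 49953)/(-6864 + 42244) = 76073/35380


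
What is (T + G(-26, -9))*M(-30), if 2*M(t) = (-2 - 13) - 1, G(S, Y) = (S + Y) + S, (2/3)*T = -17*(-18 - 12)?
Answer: -5632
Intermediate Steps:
T = 765 (T = 3*(-17*(-18 - 12))/2 = 3*(-17*(-30))/2 = (3/2)*510 = 765)
G(S, Y) = Y + 2*S
M(t) = -8 (M(t) = ((-2 - 13) - 1)/2 = (-15 - 1)/2 = (½)*(-16) = -8)
(T + G(-26, -9))*M(-30) = (765 + (-9 + 2*(-26)))*(-8) = (765 + (-9 - 52))*(-8) = (765 - 61)*(-8) = 704*(-8) = -5632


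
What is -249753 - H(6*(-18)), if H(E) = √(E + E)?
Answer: -249753 - 6*I*√6 ≈ -2.4975e+5 - 14.697*I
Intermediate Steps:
H(E) = √2*√E (H(E) = √(2*E) = √2*√E)
-249753 - H(6*(-18)) = -249753 - √2*√(6*(-18)) = -249753 - √2*√(-108) = -249753 - √2*6*I*√3 = -249753 - 6*I*√6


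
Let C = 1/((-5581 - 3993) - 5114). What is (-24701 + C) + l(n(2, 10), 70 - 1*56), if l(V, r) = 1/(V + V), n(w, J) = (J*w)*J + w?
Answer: -36643633517/1483488 ≈ -24701.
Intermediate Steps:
n(w, J) = w + w*J² (n(w, J) = w*J² + w = w + w*J²)
l(V, r) = 1/(2*V)
C = -1/14688 (C = 1/(-9574 - 5114) = 1/(-14688) = -1/14688 ≈ -6.8083e-5)
(-24701 + C) + l(n(2, 10), 70 - 1*56) = (-24701 - 1/14688) + 1/(2*((2*(1 + 10²)))) = -362808289/14688 + 1/(2*((2*(1 + 100)))) = -362808289/14688 + 1/(2*((2*101))) = -362808289/14688 + (½)/202 = -362808289/14688 + (½)*(1/202) = -362808289/14688 + 1/404 = -36643633517/1483488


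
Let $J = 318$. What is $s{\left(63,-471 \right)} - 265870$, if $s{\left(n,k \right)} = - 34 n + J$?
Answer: $-267694$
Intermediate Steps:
$s{\left(n,k \right)} = 318 - 34 n$ ($s{\left(n,k \right)} = - 34 n + 318 = 318 - 34 n$)
$s{\left(63,-471 \right)} - 265870 = \left(318 - 2142\right) - 265870 = -1824 - 265870 = -267694$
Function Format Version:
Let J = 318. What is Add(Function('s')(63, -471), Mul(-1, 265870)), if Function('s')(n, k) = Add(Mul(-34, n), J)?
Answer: -267694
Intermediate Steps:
Function('s')(n, k) = Add(318, Mul(-34, n)) (Function('s')(n, k) = Add(Mul(-34, n), 318) = Add(318, Mul(-34, n)))
Add(Function('s')(63, -471), Mul(-1, 265870)) = Add(Add(318, Mul(-34, 63)), Mul(-1, 265870)) = Add(Add(318, -2142), -265870) = Add(-1824, -265870) = -267694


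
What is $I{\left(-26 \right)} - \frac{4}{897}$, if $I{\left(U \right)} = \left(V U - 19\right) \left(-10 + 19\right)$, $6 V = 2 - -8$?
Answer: $- \frac{503221}{897} \approx -561.0$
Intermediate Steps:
$V = \frac{5}{3}$ ($V = \frac{2 - -8}{6} = \frac{2 + 8}{6} = \frac{1}{6} \cdot 10 = \frac{5}{3} \approx 1.6667$)
$I{\left(U \right)} = -171 + 15 U$ ($I{\left(U \right)} = \left(\frac{5 U}{3} - 19\right) \left(-10 + 19\right) = \left(-19 + \frac{5 U}{3}\right) 9 = -171 + 15 U$)
$I{\left(-26 \right)} - \frac{4}{897} = \left(-171 + 15 \left(-26\right)\right) - \frac{4}{897} = \left(-171 - 390\right) - 4 \cdot \frac{1}{897} = -561 - \frac{4}{897} = - \frac{503221}{897}$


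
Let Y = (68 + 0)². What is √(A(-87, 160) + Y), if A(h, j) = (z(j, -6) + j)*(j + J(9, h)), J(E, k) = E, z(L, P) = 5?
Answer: √32509 ≈ 180.30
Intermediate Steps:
Y = 4624 (Y = 68² = 4624)
A(h, j) = (5 + j)*(9 + j) (A(h, j) = (5 + j)*(j + 9) = (5 + j)*(9 + j))
√(A(-87, 160) + Y) = √((45 + 160² + 14*160) + 4624) = √((45 + 25600 + 2240) + 4624) = √(27885 + 4624) = √32509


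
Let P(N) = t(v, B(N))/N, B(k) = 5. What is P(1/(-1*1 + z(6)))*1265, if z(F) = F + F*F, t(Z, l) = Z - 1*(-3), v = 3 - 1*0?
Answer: 311190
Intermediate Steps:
v = 3 (v = 3 + 0 = 3)
t(Z, l) = 3 + Z (t(Z, l) = Z + 3 = 3 + Z)
z(F) = F + F²
P(N) = 6/N (P(N) = (3 + 3)/N = 6/N)
P(1/(-1*1 + z(6)))*1265 = (6/(1/(-1*1 + 6*(1 + 6))))*1265 = (6/(1/(-1 + 6*7)))*1265 = (6/(1/(-1 + 42)))*1265 = (6/(1/41))*1265 = (6*41)*1265 = 246*1265 = 311190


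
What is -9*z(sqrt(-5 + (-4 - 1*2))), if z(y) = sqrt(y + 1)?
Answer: -9*sqrt(1 + I*sqrt(11)) ≈ -13.446 - 9.9898*I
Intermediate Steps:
z(y) = sqrt(1 + y)
-9*z(sqrt(-5 + (-4 - 1*2))) = -9*sqrt(1 + sqrt(-5 + (-4 - 1*2))) = -9*sqrt(1 + sqrt(-5 + (-4 - 2))) = -9*sqrt(1 + sqrt(-5 - 6)) = -9*sqrt(1 + sqrt(-11)) = -9*sqrt(1 + I*sqrt(11))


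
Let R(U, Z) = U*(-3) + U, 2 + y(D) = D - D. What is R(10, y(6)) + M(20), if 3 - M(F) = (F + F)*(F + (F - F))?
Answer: -817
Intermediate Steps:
y(D) = -2 (y(D) = -2 + (D - D) = -2 + 0 = -2)
R(U, Z) = -2*U (R(U, Z) = -3*U + U = -2*U)
M(F) = 3 - 2*F**2 (M(F) = 3 - (F + F)*(F + (F - F)) = 3 - 2*F*(F + 0) = 3 - 2*F*F = 3 - 2*F**2)
R(10, y(6)) + M(20) = -2*10 + (3 - 2*20**2) = -20 + (3 - 2*400) = -20 + (3 - 800) = -20 - 797 = -817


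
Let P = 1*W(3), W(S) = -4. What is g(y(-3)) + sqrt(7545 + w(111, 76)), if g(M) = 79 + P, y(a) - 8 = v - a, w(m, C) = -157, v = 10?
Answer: 75 + 2*sqrt(1847) ≈ 160.95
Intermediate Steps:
P = -4 (P = 1*(-4) = -4)
y(a) = 18 - a (y(a) = 8 + (10 - a) = 18 - a)
g(M) = 75 (g(M) = 79 - 4 = 75)
g(y(-3)) + sqrt(7545 + w(111, 76)) = 75 + sqrt(7545 - 157) = 75 + sqrt(7388) = 75 + 2*sqrt(1847)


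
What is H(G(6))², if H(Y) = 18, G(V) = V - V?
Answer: 324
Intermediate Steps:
G(V) = 0
H(G(6))² = 18² = 324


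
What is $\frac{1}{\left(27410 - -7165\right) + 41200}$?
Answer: $\frac{1}{75775} \approx 1.3197 \cdot 10^{-5}$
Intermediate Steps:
$\frac{1}{\left(27410 - -7165\right) + 41200} = \frac{1}{\left(27410 + 7165\right) + 41200} = \frac{1}{34575 + 41200} = \frac{1}{75775}$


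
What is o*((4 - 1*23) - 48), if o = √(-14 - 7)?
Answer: -67*I*√21 ≈ -307.03*I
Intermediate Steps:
o = I*√21 (o = √(-21) = I*√21 ≈ 4.5826*I)
o*((4 - 1*23) - 48) = (I*√21)*((4 - 1*23) - 48) = (I*√21)*((4 - 23) - 48) = (I*√21)*(-19 - 48) = (I*√21)*(-67) = -67*I*√21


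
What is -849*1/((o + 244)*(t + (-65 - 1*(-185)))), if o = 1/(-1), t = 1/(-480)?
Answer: -45280/1555173 ≈ -0.029116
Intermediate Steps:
t = -1/480 ≈ -0.0020833
o = -1
-849*1/((o + 244)*(t + (-65 - 1*(-185)))) = -849*1/((-1 + 244)*(-1/480 + (-65 - 1*(-185)))) = -849*1/(243*(-1/480 + (-65 + 185))) = -849*1/(243*(-1/480 + 120)) = -849/((57599/480)*243) = -849/4665519/160 = -849*160/4665519 = -45280/1555173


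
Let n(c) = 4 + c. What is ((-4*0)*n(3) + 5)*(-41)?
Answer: -205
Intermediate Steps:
((-4*0)*n(3) + 5)*(-41) = ((-4*0)*(4 + 3) + 5)*(-41) = (0*7 + 5)*(-41) = (0 + 5)*(-41) = 5*(-41) = -205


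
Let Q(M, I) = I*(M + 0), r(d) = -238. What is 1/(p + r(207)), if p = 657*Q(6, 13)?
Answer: 1/51008 ≈ 1.9605e-5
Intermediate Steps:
Q(M, I) = I*M
p = 51246 (p = 657*(13*6) = 657*78 = 51246)
1/(p + r(207)) = 1/(51246 - 238) = 1/51008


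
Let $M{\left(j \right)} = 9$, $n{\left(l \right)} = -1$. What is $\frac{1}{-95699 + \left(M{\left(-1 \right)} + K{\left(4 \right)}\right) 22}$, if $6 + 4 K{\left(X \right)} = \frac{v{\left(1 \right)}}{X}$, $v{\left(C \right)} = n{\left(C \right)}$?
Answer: $- \frac{8}{764283} \approx -1.0467 \cdot 10^{-5}$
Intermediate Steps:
$v{\left(C \right)} = -1$
$K{\left(X \right)} = - \frac{3}{2} - \frac{1}{4 X}$ ($K{\left(X \right)} = - \frac{3}{2} + \frac{\left(-1\right) \frac{1}{X}}{4} = - \frac{3}{2} - \frac{1}{4 X}$)
$\frac{1}{-95699 + \left(M{\left(-1 \right)} + K{\left(4 \right)}\right) 22} = \frac{1}{-95699 + \left(9 + \frac{-1 - 24}{4 \cdot 4}\right) 22} = \frac{1}{-95699 + \left(9 + \frac{1}{4} \cdot \frac{1}{4} \left(-1 - 24\right)\right) 22} = \frac{1}{-95699 + \left(9 + \frac{1}{4} \cdot \frac{1}{4} \left(-25\right)\right) 22} = \frac{1}{-95699 + \left(9 - \frac{25}{16}\right) 22} = \frac{1}{-95699 + \frac{119}{16} \cdot 22} = \frac{1}{-95699 + \frac{1309}{8}} = \frac{1}{- \frac{764283}{8}} = - \frac{8}{764283}$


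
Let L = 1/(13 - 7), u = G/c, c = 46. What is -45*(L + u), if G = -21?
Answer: 300/23 ≈ 13.043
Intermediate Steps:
u = -21/46 ≈ -0.45652
L = 1/6 ≈ 0.16667
-45*(L + u) = -45*(1/6 - 21/46) = -45*(-20/69) = 300/23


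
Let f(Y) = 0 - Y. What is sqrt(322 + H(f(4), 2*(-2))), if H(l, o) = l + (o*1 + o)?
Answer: sqrt(310) ≈ 17.607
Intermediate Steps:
f(Y) = -Y
H(l, o) = l + 2*o (H(l, o) = l + (o + o) = l + 2*o)
sqrt(322 + H(f(4), 2*(-2))) = sqrt(322 + (-1*4 + 2*(2*(-2)))) = sqrt(322 + (-4 + 2*(-4))) = sqrt(322 + (-4 - 8)) = sqrt(322 - 12) = sqrt(310)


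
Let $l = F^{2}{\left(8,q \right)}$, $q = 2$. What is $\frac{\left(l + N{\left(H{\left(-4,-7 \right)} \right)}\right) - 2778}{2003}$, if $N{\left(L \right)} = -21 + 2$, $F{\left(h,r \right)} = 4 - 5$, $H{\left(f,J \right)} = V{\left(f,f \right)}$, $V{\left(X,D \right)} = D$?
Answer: $- \frac{2796}{2003} \approx -1.3959$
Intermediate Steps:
$H{\left(f,J \right)} = f$
$F{\left(h,r \right)} = -1$ ($F{\left(h,r \right)} = 4 - 5 = -1$)
$N{\left(L \right)} = -19$
$l = 1$ ($l = \left(-1\right)^{2} = 1$)
$\frac{\left(l + N{\left(H{\left(-4,-7 \right)} \right)}\right) - 2778}{2003} = \frac{\left(1 - 19\right) - 2778}{2003} = \left(-18 - 2778\right) \frac{1}{2003} = \left(-2796\right) \frac{1}{2003} = - \frac{2796}{2003}$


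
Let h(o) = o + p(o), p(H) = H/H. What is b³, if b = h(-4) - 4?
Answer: -343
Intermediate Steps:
p(H) = 1
h(o) = 1 + o (h(o) = o + 1 = 1 + o)
b = -7 (b = (1 - 4) - 4 = -3 - 4 = -7)
b³ = (-7)³ = -343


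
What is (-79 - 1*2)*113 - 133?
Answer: -9286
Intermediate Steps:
(-79 - 1*2)*113 - 133 = (-79 - 2)*113 - 133 = -81*113 - 133 = -9153 - 133 = -9286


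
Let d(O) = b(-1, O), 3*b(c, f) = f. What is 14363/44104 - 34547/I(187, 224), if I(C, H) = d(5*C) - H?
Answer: -4567205195/11599352 ≈ -393.75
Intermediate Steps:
b(c, f) = f/3
d(O) = O/3
I(C, H) = -H + 5*C/3 (I(C, H) = (5*C)/3 - H = 5*C/3 - H = -H + 5*C/3)
14363/44104 - 34547/I(187, 224) = 14363/44104 - 34547/(-1*224 + (5/3)*187) = 14363*(1/44104) - 34547/(-224 + 935/3) = 14363/44104 - 34547/263/3 = 14363/44104 - 34547*3/263 = 14363/44104 - 103641/263 = -4567205195/11599352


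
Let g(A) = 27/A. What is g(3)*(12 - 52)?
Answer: -360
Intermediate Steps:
g(3)*(12 - 52) = (27/3)*(12 - 52) = (27*(1/3))*(-40) = 9*(-40) = -360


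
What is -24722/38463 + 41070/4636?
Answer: 732532109/89157234 ≈ 8.2162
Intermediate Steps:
-24722/38463 + 41070/4636 = -24722*1/38463 + 41070*(1/4636) = -24722/38463 + 20535/2318 = 732532109/89157234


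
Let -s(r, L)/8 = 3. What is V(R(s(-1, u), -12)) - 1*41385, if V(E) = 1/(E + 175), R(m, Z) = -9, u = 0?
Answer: -6869909/166 ≈ -41385.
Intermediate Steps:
s(r, L) = -24 (s(r, L) = -8*3 = -24)
V(E) = 1/(175 + E)
V(R(s(-1, u), -12)) - 1*41385 = 1/(175 - 9) - 1*41385 = 1/166 - 41385 = -6869909/166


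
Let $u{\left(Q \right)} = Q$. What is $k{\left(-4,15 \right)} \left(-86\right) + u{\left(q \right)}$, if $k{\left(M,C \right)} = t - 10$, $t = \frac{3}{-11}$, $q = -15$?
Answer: $\frac{9553}{11} \approx 868.45$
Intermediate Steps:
$t = - \frac{3}{11}$ ($t = 3 \left(- \frac{1}{11}\right) = - \frac{3}{11} \approx -0.27273$)
$k{\left(M,C \right)} = - \frac{113}{11}$ ($k{\left(M,C \right)} = - \frac{3}{11} - 10 = - \frac{113}{11}$)
$k{\left(-4,15 \right)} \left(-86\right) + u{\left(q \right)} = \left(- \frac{113}{11}\right) \left(-86\right) - 15 = \frac{9718}{11} - 15 = \frac{9553}{11}$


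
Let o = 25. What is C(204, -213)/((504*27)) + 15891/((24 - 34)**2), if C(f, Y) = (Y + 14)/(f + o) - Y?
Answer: 1547653141/9738225 ≈ 158.93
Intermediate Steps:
C(f, Y) = -Y + (14 + Y)/(25 + f) (C(f, Y) = (Y + 14)/(f + 25) - Y = (14 + Y)/(25 + f) - Y = -Y + (14 + Y)/(25 + f))
C(204, -213)/((504*27)) + 15891/((24 - 34)**2) = ((14 - 24*(-213) - 1*(-213)*204)/(25 + 204))/((504*27)) + 15891/((24 - 34)**2) = ((14 + 5112 + 43452)/229)/13608 + 15891/((-10)**2) = ((1/229)*48578)*(1/13608) + 15891/100 = (48578/229)*(1/13608) + 15891*(1/100) = 24289/1558116 + 15891/100 = 1547653141/9738225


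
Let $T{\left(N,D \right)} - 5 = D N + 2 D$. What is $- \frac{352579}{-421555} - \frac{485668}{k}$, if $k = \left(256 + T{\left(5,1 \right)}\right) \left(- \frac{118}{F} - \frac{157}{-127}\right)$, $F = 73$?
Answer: $\frac{94921921986242}{19912150425} \approx 4767.0$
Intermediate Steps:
$T{\left(N,D \right)} = 5 + 2 D + D N$ ($T{\left(N,D \right)} = 5 + \left(D N + 2 D\right) = 5 + \left(2 D + D N\right) = 5 + 2 D + D N$)
$k = - \frac{944700}{9271}$ ($k = \left(256 + \left(5 + 2 \cdot 1 + 1 \cdot 5\right)\right) \left(- \frac{118}{73} - \frac{157}{-127}\right) = \left(256 + \left(5 + 2 + 5\right)\right) \left(\left(-118\right) \frac{1}{73} - - \frac{157}{127}\right) = \left(256 + 12\right) \left(- \frac{118}{73} + \frac{157}{127}\right) = 268 \left(- \frac{3525}{9271}\right) = - \frac{944700}{9271} \approx -101.9$)
$- \frac{352579}{-421555} - \frac{485668}{k} = - \frac{352579}{-421555} - \frac{485668}{- \frac{944700}{9271}} = \left(-352579\right) \left(- \frac{1}{421555}\right) - - \frac{1125657007}{236175} = \frac{352579}{421555} + \frac{1125657007}{236175} = \frac{94921921986242}{19912150425}$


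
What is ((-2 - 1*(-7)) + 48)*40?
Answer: 2120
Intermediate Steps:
((-2 - 1*(-7)) + 48)*40 = ((-2 + 7) + 48)*40 = (5 + 48)*40 = 53*40 = 2120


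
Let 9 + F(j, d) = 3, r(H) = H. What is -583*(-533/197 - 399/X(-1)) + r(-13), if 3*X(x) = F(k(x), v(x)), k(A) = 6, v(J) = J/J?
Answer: -45209193/394 ≈ -1.1474e+5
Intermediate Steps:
v(J) = 1
F(j, d) = -6 (F(j, d) = -9 + 3 = -6)
X(x) = -2 (X(x) = (1/3)*(-6) = -2)
-583*(-533/197 - 399/X(-1)) + r(-13) = -583*(-533/197 - 399/(-2)) - 13 = -583*(-533*1/197 - 399*(-1/2)) - 13 = -583*(-533/197 + 399/2) - 13 = -583*77537/394 - 13 = -45204071/394 - 13 = -45209193/394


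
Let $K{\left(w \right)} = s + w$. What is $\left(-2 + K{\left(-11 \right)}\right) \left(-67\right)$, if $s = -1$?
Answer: $938$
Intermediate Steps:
$K{\left(w \right)} = -1 + w$
$\left(-2 + K{\left(-11 \right)}\right) \left(-67\right) = \left(-2 - 12\right) \left(-67\right) = \left(-14\right) \left(-67\right) = 938$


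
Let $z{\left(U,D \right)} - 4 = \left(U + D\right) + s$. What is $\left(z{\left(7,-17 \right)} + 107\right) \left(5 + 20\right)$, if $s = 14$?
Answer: $2875$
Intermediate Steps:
$z{\left(U,D \right)} = 18 + D + U$ ($z{\left(U,D \right)} = 4 + \left(\left(U + D\right) + 14\right) = 4 + \left(\left(D + U\right) + 14\right) = 4 + \left(14 + D + U\right) = 18 + D + U$)
$\left(z{\left(7,-17 \right)} + 107\right) \left(5 + 20\right) = \left(\left(18 - 17 + 7\right) + 107\right) \left(5 + 20\right) = \left(8 + 107\right) 25 = 115 \cdot 25 = 2875$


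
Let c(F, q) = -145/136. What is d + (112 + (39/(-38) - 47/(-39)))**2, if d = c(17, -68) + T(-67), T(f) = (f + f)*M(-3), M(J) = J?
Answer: 969656559721/74675016 ≈ 12985.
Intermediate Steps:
c(F, q) = -145/136 (c(F, q) = -145*1/136 = -145/136)
T(f) = -6*f (T(f) = (f + f)*(-3) = (2*f)*(-3) = -6*f)
d = 54527/136 (d = -145/136 - 6*(-67) = -145/136 + 402 = 54527/136 ≈ 400.93)
d + (112 + (39/(-38) - 47/(-39)))**2 = 54527/136 + (112 + (39/(-38) - 47/(-39)))**2 = 54527/136 + (112 + (39*(-1/38) - 47*(-1/39)))**2 = 54527/136 + (112 + (-39/38 + 47/39))**2 = 54527/136 + (112 + 265/1482)**2 = 54527/136 + (166249/1482)**2 = 54527/136 + 27638730001/2196324 = 969656559721/74675016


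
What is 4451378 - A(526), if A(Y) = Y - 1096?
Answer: 4451948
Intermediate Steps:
A(Y) = -1096 + Y
4451378 - A(526) = 4451378 - (-1096 + 526) = 4451378 - 1*(-570) = 4451378 + 570 = 4451948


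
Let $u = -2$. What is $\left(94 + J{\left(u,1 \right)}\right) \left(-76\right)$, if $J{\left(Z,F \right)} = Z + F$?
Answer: $-7068$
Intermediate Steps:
$J{\left(Z,F \right)} = F + Z$
$\left(94 + J{\left(u,1 \right)}\right) \left(-76\right) = \left(94 + \left(1 - 2\right)\right) \left(-76\right) = \left(94 - 1\right) \left(-76\right) = 93 \left(-76\right) = -7068$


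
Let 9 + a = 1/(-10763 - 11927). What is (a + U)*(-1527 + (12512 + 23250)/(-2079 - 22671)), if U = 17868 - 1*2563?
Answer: -3282293229981467/140394375 ≈ -2.3379e+7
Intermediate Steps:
U = 15305 (U = 17868 - 2563 = 15305)
a = -204211/22690 (a = -9 + 1/(-10763 - 11927) = -9 + 1/(-22690) = -9 - 1/22690 = -204211/22690 ≈ -9.0000)
(a + U)*(-1527 + (12512 + 23250)/(-2079 - 22671)) = (-204211/22690 + 15305)*(-1527 + (12512 + 23250)/(-2079 - 22671)) = 347066239*(-1527 + 35762/(-24750))/22690 = 347066239*(-1527 + 35762*(-1/24750))/22690 = 347066239*(-1527 - 17881/12375)/22690 = (347066239/22690)*(-18914506/12375) = -3282293229981467/140394375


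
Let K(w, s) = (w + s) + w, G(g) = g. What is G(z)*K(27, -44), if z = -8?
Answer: -80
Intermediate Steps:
K(w, s) = s + 2*w (K(w, s) = (s + w) + w = s + 2*w)
G(z)*K(27, -44) = -8*(-44 + 2*27) = -8*(-44 + 54) = -8*10 = -80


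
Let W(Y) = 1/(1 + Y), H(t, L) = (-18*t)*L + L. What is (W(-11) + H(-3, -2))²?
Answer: 1212201/100 ≈ 12122.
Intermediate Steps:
H(t, L) = L - 18*L*t (H(t, L) = -18*L*t + L = L - 18*L*t)
(W(-11) + H(-3, -2))² = (1/(1 - 11) - 2*(1 - 18*(-3)))² = (1/(-10) - 2*(1 + 54))² = (-⅒ - 2*55)² = (-⅒ - 110)² = (-1101/10)² = 1212201/100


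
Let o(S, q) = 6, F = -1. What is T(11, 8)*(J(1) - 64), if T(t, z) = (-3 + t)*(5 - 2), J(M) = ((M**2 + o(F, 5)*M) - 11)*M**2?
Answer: -1632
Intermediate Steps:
J(M) = M**2*(-11 + M**2 + 6*M) (J(M) = ((M**2 + 6*M) - 11)*M**2 = (-11 + M**2 + 6*M)*M**2 = M**2*(-11 + M**2 + 6*M))
T(t, z) = -9 + 3*t (T(t, z) = (-3 + t)*3 = -9 + 3*t)
T(11, 8)*(J(1) - 64) = (-9 + 3*11)*(1**2*(-11 + 1**2 + 6*1) - 64) = (-9 + 33)*(1*(-11 + 1 + 6) - 64) = 24*(1*(-4) - 64) = 24*(-4 - 64) = 24*(-68) = -1632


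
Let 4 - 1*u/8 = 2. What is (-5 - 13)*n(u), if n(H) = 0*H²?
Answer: 0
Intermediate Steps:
u = 16 (u = 32 - 8*2 = 32 - 16 = 16)
n(H) = 0
(-5 - 13)*n(u) = (-5 - 13)*0 = -18*0 = 0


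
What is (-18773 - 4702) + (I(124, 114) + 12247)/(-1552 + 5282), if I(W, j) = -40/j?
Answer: -4990321691/212610 ≈ -23472.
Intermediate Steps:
(-18773 - 4702) + (I(124, 114) + 12247)/(-1552 + 5282) = (-18773 - 4702) + (-40/114 + 12247)/(-1552 + 5282) = -23475 + (-40*1/114 + 12247)/3730 = -23475 + (-20/57 + 12247)*(1/3730) = -23475 + (698059/57)*(1/3730) = -23475 + 698059/212610 = -4990321691/212610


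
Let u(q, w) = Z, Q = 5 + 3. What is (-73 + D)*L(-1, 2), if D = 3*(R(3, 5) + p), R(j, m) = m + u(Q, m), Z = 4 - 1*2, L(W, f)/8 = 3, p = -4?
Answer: -1536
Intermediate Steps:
L(W, f) = 24 (L(W, f) = 8*3 = 24)
Q = 8
Z = 2 (Z = 4 - 2 = 2)
u(q, w) = 2
R(j, m) = 2 + m (R(j, m) = m + 2 = 2 + m)
D = 9 (D = 3*((2 + 5) - 4) = 3*(7 - 4) = 3*3 = 9)
(-73 + D)*L(-1, 2) = (-73 + 9)*24 = -64*24 = -1536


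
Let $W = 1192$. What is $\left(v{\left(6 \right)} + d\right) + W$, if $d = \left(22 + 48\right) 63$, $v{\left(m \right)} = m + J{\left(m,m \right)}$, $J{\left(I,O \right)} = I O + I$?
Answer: $5650$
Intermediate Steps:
$J{\left(I,O \right)} = I + I O$
$v{\left(m \right)} = m + m \left(1 + m\right)$
$d = 4410$ ($d = 70 \cdot 63 = 4410$)
$\left(v{\left(6 \right)} + d\right) + W = \left(6 \left(2 + 6\right) + 4410\right) + 1192 = \left(6 \cdot 8 + 4410\right) + 1192 = \left(48 + 4410\right) + 1192 = 4458 + 1192 = 5650$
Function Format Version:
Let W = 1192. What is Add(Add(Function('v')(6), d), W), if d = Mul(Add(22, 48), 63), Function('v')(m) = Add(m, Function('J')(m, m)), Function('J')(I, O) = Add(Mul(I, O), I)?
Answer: 5650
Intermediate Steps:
Function('J')(I, O) = Add(I, Mul(I, O))
Function('v')(m) = Add(m, Mul(m, Add(1, m)))
d = 4410 (d = Mul(70, 63) = 4410)
Add(Add(Function('v')(6), d), W) = Add(Add(Mul(6, Add(2, 6)), 4410), 1192) = Add(Add(Mul(6, 8), 4410), 1192) = Add(Add(48, 4410), 1192) = Add(4458, 1192) = 5650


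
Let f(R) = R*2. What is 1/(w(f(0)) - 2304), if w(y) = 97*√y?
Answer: -1/2304 ≈ -0.00043403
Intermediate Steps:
f(R) = 2*R
1/(w(f(0)) - 2304) = 1/(97*√(2*0) - 2304) = 1/(97*√0 - 2304) = 1/(97*0 - 2304) = 1/(0 - 2304) = 1/(-2304) = -1/2304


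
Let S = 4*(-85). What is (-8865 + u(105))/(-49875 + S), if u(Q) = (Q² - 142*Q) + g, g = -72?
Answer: 12822/50215 ≈ 0.25534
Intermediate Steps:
u(Q) = -72 + Q² - 142*Q (u(Q) = (Q² - 142*Q) - 72 = -72 + Q² - 142*Q)
S = -340
(-8865 + u(105))/(-49875 + S) = (-8865 + (-72 + 105² - 142*105))/(-49875 - 340) = (-8865 + (-72 + 11025 - 14910))/(-50215) = (-8865 - 3957)*(-1/50215) = -12822*(-1/50215) = 12822/50215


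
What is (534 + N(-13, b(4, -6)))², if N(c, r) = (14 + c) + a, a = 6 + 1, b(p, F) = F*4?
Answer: 293764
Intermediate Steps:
b(p, F) = 4*F
a = 7
N(c, r) = 21 + c (N(c, r) = (14 + c) + 7 = 21 + c)
(534 + N(-13, b(4, -6)))² = (534 + (21 - 13))² = (534 + 8)² = 542² = 293764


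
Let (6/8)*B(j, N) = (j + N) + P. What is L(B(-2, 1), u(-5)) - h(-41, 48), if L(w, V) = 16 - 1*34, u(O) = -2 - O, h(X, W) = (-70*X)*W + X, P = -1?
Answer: -137737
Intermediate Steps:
h(X, W) = X - 70*W*X (h(X, W) = -70*W*X + X = X - 70*W*X)
B(j, N) = -4/3 + 4*N/3 + 4*j/3 (B(j, N) = 4*((j + N) - 1)/3 = 4*((N + j) - 1)/3 = 4*(-1 + N + j)/3 = -4/3 + 4*N/3 + 4*j/3)
L(w, V) = -18 (L(w, V) = 16 - 34 = -18)
L(B(-2, 1), u(-5)) - h(-41, 48) = -18 - (-41)*(1 - 70*48) = -18 - (-41)*(1 - 3360) = -18 - (-41)*(-3359) = -18 - 1*137719 = -18 - 137719 = -137737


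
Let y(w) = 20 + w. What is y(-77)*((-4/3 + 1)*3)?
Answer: 57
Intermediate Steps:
y(-77)*((-4/3 + 1)*3) = (20 - 77)*((-4/3 + 1)*3) = -57*(-4*⅓ + 1)*3 = -57*(-4/3 + 1)*3 = -(-19)*3 = -57*(-1) = 57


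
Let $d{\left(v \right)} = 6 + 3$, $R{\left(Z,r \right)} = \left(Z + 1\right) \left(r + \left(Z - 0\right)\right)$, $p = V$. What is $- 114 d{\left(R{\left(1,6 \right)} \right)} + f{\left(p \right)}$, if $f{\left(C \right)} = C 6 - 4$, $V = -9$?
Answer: $-1084$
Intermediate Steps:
$p = -9$
$R{\left(Z,r \right)} = \left(1 + Z\right) \left(Z + r\right)$ ($R{\left(Z,r \right)} = \left(1 + Z\right) \left(r + \left(Z + 0\right)\right) = \left(1 + Z\right) \left(r + Z\right) = \left(1 + Z\right) \left(Z + r\right)$)
$f{\left(C \right)} = -4 + 6 C$ ($f{\left(C \right)} = 6 C - 4 = -4 + 6 C$)
$d{\left(v \right)} = 9$
$- 114 d{\left(R{\left(1,6 \right)} \right)} + f{\left(p \right)} = \left(-114\right) 9 + \left(-4 + 6 \left(-9\right)\right) = -1026 - 58 = -1084$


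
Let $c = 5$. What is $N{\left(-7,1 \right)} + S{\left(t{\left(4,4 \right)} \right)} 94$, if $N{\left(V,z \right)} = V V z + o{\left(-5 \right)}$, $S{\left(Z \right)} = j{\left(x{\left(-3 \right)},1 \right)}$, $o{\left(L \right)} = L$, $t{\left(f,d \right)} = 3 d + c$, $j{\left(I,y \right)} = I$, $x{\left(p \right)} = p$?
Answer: $-238$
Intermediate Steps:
$t{\left(f,d \right)} = 5 + 3 d$ ($t{\left(f,d \right)} = 3 d + 5 = 5 + 3 d$)
$S{\left(Z \right)} = -3$
$N{\left(V,z \right)} = -5 + z V^{2}$ ($N{\left(V,z \right)} = V V z - 5 = V^{2} z - 5 = z V^{2} - 5 = -5 + z V^{2}$)
$N{\left(-7,1 \right)} + S{\left(t{\left(4,4 \right)} \right)} 94 = \left(-5 + 1 \left(-7\right)^{2}\right) - 282 = \left(-5 + 1 \cdot 49\right) - 282 = \left(-5 + 49\right) - 282 = 44 - 282 = -238$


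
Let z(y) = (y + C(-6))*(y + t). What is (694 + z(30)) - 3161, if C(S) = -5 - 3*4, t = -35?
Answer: -2532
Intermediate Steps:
C(S) = -17 (C(S) = -5 - 12 = -17)
z(y) = (-35 + y)*(-17 + y) (z(y) = (y - 17)*(y - 35) = (-17 + y)*(-35 + y) = (-35 + y)*(-17 + y))
(694 + z(30)) - 3161 = (694 + (595 + 30² - 52*30)) - 3161 = (694 + (595 + 900 - 1560)) - 3161 = (694 - 65) - 3161 = 629 - 3161 = -2532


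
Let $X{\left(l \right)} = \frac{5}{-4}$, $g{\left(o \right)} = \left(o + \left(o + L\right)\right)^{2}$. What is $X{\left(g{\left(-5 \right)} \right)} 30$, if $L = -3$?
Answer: $- \frac{75}{2} \approx -37.5$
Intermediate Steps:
$g{\left(o \right)} = \left(-3 + 2 o\right)^{2}$ ($g{\left(o \right)} = \left(o + \left(o - 3\right)\right)^{2} = \left(o + \left(-3 + o\right)\right)^{2} = \left(-3 + 2 o\right)^{2}$)
$X{\left(l \right)} = - \frac{5}{4}$ ($X{\left(l \right)} = 5 \left(- \frac{1}{4}\right) = - \frac{5}{4}$)
$X{\left(g{\left(-5 \right)} \right)} 30 = \left(- \frac{5}{4}\right) 30 = - \frac{75}{2}$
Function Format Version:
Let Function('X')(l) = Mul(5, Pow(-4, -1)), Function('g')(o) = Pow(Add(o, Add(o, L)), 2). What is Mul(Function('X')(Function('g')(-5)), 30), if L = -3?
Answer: Rational(-75, 2) ≈ -37.500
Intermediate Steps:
Function('g')(o) = Pow(Add(-3, Mul(2, o)), 2) (Function('g')(o) = Pow(Add(o, Add(o, -3)), 2) = Pow(Add(o, Add(-3, o)), 2) = Pow(Add(-3, Mul(2, o)), 2))
Function('X')(l) = Rational(-5, 4) (Function('X')(l) = Mul(5, Rational(-1, 4)) = Rational(-5, 4))
Mul(Function('X')(Function('g')(-5)), 30) = Mul(Rational(-5, 4), 30) = Rational(-75, 2)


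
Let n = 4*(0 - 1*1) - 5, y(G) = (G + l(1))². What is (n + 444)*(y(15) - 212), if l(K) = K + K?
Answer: 33495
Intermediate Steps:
l(K) = 2*K
y(G) = (2 + G)² (y(G) = (G + 2*1)² = (G + 2)² = (2 + G)²)
n = -9 (n = 4*(0 - 1) - 5 = 4*(-1) - 5 = -4 - 5 = -9)
(n + 444)*(y(15) - 212) = (-9 + 444)*((2 + 15)² - 212) = 435*(17² - 212) = 435*(289 - 212) = 435*77 = 33495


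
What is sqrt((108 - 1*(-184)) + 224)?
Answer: 2*sqrt(129) ≈ 22.716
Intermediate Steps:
sqrt((108 - 1*(-184)) + 224) = sqrt((108 + 184) + 224) = sqrt(292 + 224) = sqrt(516) = 2*sqrt(129)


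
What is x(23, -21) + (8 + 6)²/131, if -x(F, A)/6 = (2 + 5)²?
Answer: -38318/131 ≈ -292.50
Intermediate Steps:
x(F, A) = -294 (x(F, A) = -6*(2 + 5)² = -6*7² = -6*49 = -294)
x(23, -21) + (8 + 6)²/131 = -294 + (8 + 6)²/131 = -294 + 14²*(1/131) = -294 + 196*(1/131) = -294 + 196/131 = -38318/131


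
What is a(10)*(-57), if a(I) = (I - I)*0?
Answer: 0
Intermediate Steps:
a(I) = 0 (a(I) = 0*0 = 0)
a(10)*(-57) = 0*(-57) = 0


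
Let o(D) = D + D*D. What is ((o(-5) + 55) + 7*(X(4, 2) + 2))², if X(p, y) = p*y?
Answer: 21025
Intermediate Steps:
o(D) = D + D²
((o(-5) + 55) + 7*(X(4, 2) + 2))² = ((-5*(1 - 5) + 55) + 7*(4*2 + 2))² = ((-5*(-4) + 55) + 7*(8 + 2))² = ((20 + 55) + 7*10)² = (75 + 70)² = 145² = 21025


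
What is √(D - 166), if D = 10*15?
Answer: 4*I ≈ 4.0*I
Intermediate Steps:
D = 150
√(D - 166) = √(150 - 166) = √(-16) = 4*I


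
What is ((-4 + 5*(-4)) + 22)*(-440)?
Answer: 880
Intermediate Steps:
((-4 + 5*(-4)) + 22)*(-440) = ((-4 - 20) + 22)*(-440) = (-24 + 22)*(-440) = -2*(-440) = 880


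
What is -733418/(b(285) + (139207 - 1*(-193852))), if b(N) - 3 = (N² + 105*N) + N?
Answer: -733418/444497 ≈ -1.6500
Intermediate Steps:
b(N) = 3 + N² + 106*N (b(N) = 3 + ((N² + 105*N) + N) = 3 + (N² + 106*N) = 3 + N² + 106*N)
-733418/(b(285) + (139207 - 1*(-193852))) = -733418/((3 + 285² + 106*285) + (139207 - 1*(-193852))) = -733418/((3 + 81225 + 30210) + (139207 + 193852)) = -733418/(111438 + 333059) = -733418/444497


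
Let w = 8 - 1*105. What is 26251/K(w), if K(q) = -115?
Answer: -26251/115 ≈ -228.27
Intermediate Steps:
w = -97 (w = 8 - 105 = -97)
26251/K(w) = 26251/(-115) = 26251*(-1/115) = -26251/115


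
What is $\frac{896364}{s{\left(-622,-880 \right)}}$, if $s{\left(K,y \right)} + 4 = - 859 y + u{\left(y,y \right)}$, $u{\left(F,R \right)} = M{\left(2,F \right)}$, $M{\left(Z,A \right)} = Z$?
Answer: $\frac{448182}{377959} \approx 1.1858$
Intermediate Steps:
$u{\left(F,R \right)} = 2$
$s{\left(K,y \right)} = -2 - 859 y$ ($s{\left(K,y \right)} = -4 - \left(-2 + 859 y\right) = -2 - 859 y$)
$\frac{896364}{s{\left(-622,-880 \right)}} = \frac{896364}{-2 - -755920} = \frac{896364}{-2 + 755920} = \frac{896364}{755918} = 896364 \cdot \frac{1}{755918} = \frac{448182}{377959}$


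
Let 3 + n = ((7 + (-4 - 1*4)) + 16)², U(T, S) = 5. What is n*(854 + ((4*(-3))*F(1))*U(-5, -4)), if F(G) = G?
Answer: 176268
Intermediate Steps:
n = 222 (n = -3 + ((7 + (-4 - 1*4)) + 16)² = -3 + ((7 + (-4 - 4)) + 16)² = -3 + ((7 - 8) + 16)² = -3 + (-1 + 16)² = -3 + 15² = -3 + 225 = 222)
n*(854 + ((4*(-3))*F(1))*U(-5, -4)) = 222*(854 + ((4*(-3))*1)*5) = 222*(854 - 12*1*5) = 222*(854 - 12*5) = 222*(854 - 60) = 222*794 = 176268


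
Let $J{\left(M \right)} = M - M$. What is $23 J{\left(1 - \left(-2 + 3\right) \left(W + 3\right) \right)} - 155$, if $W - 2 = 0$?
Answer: $-155$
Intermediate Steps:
$W = 2$ ($W = 2 + 0 = 2$)
$J{\left(M \right)} = 0$
$23 J{\left(1 - \left(-2 + 3\right) \left(W + 3\right) \right)} - 155 = 23 \cdot 0 - 155 = 0 - 155 = -155$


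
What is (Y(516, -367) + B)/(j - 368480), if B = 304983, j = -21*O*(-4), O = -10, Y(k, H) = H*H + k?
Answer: -15721/13190 ≈ -1.1919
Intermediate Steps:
Y(k, H) = k + H² (Y(k, H) = H² + k = k + H²)
j = -840 (j = -21*(-10)*(-4) = 210*(-4) = -840)
(Y(516, -367) + B)/(j - 368480) = ((516 + (-367)²) + 304983)/(-840 - 368480) = ((516 + 134689) + 304983)/(-369320) = (135205 + 304983)*(-1/369320) = 440188*(-1/369320) = -15721/13190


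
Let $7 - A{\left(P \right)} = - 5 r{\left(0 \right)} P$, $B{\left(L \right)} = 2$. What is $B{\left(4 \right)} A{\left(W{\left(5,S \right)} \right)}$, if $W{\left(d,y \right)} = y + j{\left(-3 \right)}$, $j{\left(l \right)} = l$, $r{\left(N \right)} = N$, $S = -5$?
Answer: $14$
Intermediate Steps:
$W{\left(d,y \right)} = -3 + y$ ($W{\left(d,y \right)} = y - 3 = -3 + y$)
$A{\left(P \right)} = 7$ ($A{\left(P \right)} = 7 - \left(-5\right) 0 P = 7 - 0 P = 7 - 0 = 7 + 0 = 7$)
$B{\left(4 \right)} A{\left(W{\left(5,S \right)} \right)} = 2 \cdot 7 = 14$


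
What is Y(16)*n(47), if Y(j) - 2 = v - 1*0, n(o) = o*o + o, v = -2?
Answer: 0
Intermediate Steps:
n(o) = o + o**2 (n(o) = o**2 + o = o + o**2)
Y(j) = 0 (Y(j) = 2 + (-2 - 1*0) = 2 + (-2 + 0) = 2 - 2 = 0)
Y(16)*n(47) = 0*(47*(1 + 47)) = 0*(47*48) = 0*2256 = 0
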